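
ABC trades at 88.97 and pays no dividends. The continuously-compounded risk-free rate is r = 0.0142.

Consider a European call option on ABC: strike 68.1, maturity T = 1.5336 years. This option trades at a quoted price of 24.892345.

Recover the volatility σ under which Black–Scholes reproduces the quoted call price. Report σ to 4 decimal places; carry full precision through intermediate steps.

sigma = 0.2630

At σ = 0.2630 the Black–Scholes value reproduces the quote:
σ√T = 0.263·√1.5336 = 0.325696
d₁ = (ln(S/K) + (r+σ²/2)T) / (σ√T) = (ln(88.97/68.1) + (0.0142+0.263²/2)·1.5336) / 0.325696 = (0.267322 + 0.074816) / 0.325696 = 1.050484
d₂ = d₁ − σ√T = 1.050484 − 0.325696 = 0.724788
e^{−rT} = 0.978458
N(d₁) = 0.853252,  N(d₂) = 0.765709
V = S·N(d₁) − K·e^{−rT}·N(d₂) = 75.913845 − 51.021501 = 24.892345 (equal to the quote); since ∂V/∂σ > 0 for all σ, the implied volatility is unique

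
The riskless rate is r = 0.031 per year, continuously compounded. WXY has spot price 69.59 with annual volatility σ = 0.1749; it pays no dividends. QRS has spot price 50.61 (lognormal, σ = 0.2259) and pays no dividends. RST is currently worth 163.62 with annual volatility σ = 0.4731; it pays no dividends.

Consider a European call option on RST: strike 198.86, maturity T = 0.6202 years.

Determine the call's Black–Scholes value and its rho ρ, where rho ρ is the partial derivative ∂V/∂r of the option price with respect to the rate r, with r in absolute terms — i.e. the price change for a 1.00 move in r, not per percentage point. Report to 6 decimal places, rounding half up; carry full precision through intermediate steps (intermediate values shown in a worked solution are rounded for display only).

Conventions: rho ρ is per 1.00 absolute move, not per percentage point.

σ√T = 0.4731·√0.6202 = 0.372579
d₁ = (ln(S/K) + (r+σ²/2)T) / (σ√T) = (ln(163.62/198.86) + (0.031+0.4731²/2)·0.6202) / 0.372579 = (-0.195054 + 0.088634) / 0.372579 = -0.285632
d₂ = d₁ − σ√T = -0.285632 − 0.372579 = -0.658211
e^{−rT} = 0.980957
N(d₁) = 0.387580,  N(d₂) = 0.255201
Call price V = S·N(d₁) − K·e^{−rT}·N(d₂) = 63.415857 − 49.782923 = 13.632934
ρ = K·T·e^{−rT}·N(d₂) = 30.875369

price = 13.632934
ρ = 30.875369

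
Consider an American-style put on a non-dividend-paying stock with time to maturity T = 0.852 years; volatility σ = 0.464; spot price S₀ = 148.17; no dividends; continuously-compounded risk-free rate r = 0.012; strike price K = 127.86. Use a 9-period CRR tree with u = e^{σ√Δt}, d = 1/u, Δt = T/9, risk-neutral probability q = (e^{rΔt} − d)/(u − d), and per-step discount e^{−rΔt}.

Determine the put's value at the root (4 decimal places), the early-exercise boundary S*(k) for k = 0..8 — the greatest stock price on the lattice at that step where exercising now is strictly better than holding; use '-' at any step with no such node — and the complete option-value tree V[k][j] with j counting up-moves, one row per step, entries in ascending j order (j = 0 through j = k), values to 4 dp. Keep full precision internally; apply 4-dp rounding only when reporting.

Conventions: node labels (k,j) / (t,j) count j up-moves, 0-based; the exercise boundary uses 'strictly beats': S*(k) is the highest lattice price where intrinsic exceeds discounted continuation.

price = 13.5555
boundary = - - - - - 72.5694 83.7057 96.5509 83.7057
tree:
13.5555
19.1267 7.2638
26.2684 11.0658 2.9652
34.9613 16.4638 4.9649 0.7023
44.8746 23.7925 8.1841 1.3225 0.0000
55.2906 33.1591 13.2172 2.4902 0.0000 0.0000
64.9453 44.1543 20.7577 4.6892 0.0000 0.0000 0.0000
73.3155 55.2906 31.3091 8.8299 0.0000 0.0000 0.0000 0.0000
80.5721 64.9453 44.1543 16.6270 0.0000 0.0000 0.0000 0.0000 0.0000
86.8633 73.3155 55.2906 31.3091 0.0000 0.0000 0.0000 0.0000 0.0000 0.0000

Δt=0.09467, u=1.15346, d=0.86696, q=0.46834, disc=e^(-rΔt)=0.99886
k=9 terminal: V=max(K-S,0) → 86.8633 73.3155 55.2906 31.3091 0.0000 0.0000 0.0000 0.0000 0.0000 0.0000
k=8: j=0 S=47.2879 intr=80.5721 cont=80.4270 V=80.5721[EX]; j=1 S=62.9147 intr=64.9453 cont=64.8001 V=64.9453[EX]; j=2 S=83.7057 intr=44.1543 cont=44.0091 V=44.1543[EX]; j=3 S=111.3673 intr=16.4927 cont=16.6270 V=16.6270[hold]; j=4 S=148.1700 intr=0.0000 cont=0.0000 V=0.0000[hold]; j=5 S=197.1346 intr=0.0000 cont=0.0000 V=0.0000[hold]; j=6 S=262.2802 intr=0.0000 cont=0.0000 V=0.0000[hold]; j=7 S=348.9539 intr=0.0000 cont=0.0000 V=0.0000[hold]; j=8 S=464.2701 intr=0.0000 cont=0.0000 V=0.0000[hold]  S*(8)=83.7057
k=7: j=0 S=54.5445 intr=73.3155 cont=73.1703 V=73.3155[EX]; j=1 S=72.5694 intr=55.2906 cont=55.1454 V=55.2906[EX]; j=2 S=96.5509 intr=31.3091 cont=31.2267 V=31.3091[EX]; j=3 S=128.4574 intr=0.0000 cont=8.8299 V=8.8299[hold]; j=4 S=170.9077 intr=0.0000 cont=0.0000 V=0.0000[hold]; j=5 S=227.3862 intr=0.0000 cont=0.0000 V=0.0000[hold]; j=6 S=302.5289 intr=0.0000 cont=0.0000 V=0.0000[hold]; j=7 S=402.5033 intr=0.0000 cont=0.0000 V=0.0000[hold]  S*(7)=96.5509
k=6: j=0 S=62.9147 intr=64.9453 cont=64.8001 V=64.9453[EX]; j=1 S=83.7057 intr=44.1543 cont=44.0091 V=44.1543[EX]; j=2 S=111.3673 intr=16.4927 cont=20.7577 V=20.7577[hold]; j=3 S=148.1700 intr=0.0000 cont=4.6892 V=4.6892[hold]; j=4 S=197.1346 intr=0.0000 cont=0.0000 V=0.0000[hold]; j=5 S=262.2802 intr=0.0000 cont=0.0000 V=0.0000[hold]; j=6 S=348.9539 intr=0.0000 cont=0.0000 V=0.0000[hold]  S*(6)=83.7057
k=5: j=0 S=72.5694 intr=55.2906 cont=55.1454 V=55.2906[EX]; j=1 S=96.5509 intr=31.3091 cont=33.1591 V=33.1591[hold]; j=2 S=128.4574 intr=0.0000 cont=13.2172 V=13.2172[hold]; j=3 S=170.9077 intr=0.0000 cont=2.4902 V=2.4902[hold]; j=4 S=227.3862 intr=0.0000 cont=0.0000 V=0.0000[hold]; j=5 S=302.5289 intr=0.0000 cont=0.0000 V=0.0000[hold]  S*(5)=72.5694
k=4: j=0 S=83.7057 intr=44.1543 cont=44.8746 V=44.8746[hold]; j=1 S=111.3673 intr=16.4927 cont=23.7925 V=23.7925[hold]; j=2 S=148.1700 intr=0.0000 cont=8.1841 V=8.1841[hold]; j=3 S=197.1346 intr=0.0000 cont=1.3225 V=1.3225[hold]; j=4 S=262.2802 intr=0.0000 cont=0.0000 V=0.0000[hold]  S*(4)=-
k=3: j=0 S=96.5509 intr=31.3091 cont=34.9613 V=34.9613[hold]; j=1 S=128.4574 intr=0.0000 cont=16.4638 V=16.4638[hold]; j=2 S=170.9077 intr=0.0000 cont=4.9649 V=4.9649[hold]; j=3 S=227.3862 intr=0.0000 cont=0.7023 V=0.7023[hold]  S*(3)=-
k=2: j=0 S=111.3673 intr=16.4927 cont=26.2684 V=26.2684[hold]; j=1 S=148.1700 intr=0.0000 cont=11.0658 V=11.0658[hold]; j=2 S=197.1346 intr=0.0000 cont=2.9652 V=2.9652[hold]  S*(2)=-
k=1: j=0 S=128.4574 intr=0.0000 cont=19.1267 V=19.1267[hold]; j=1 S=170.9077 intr=0.0000 cont=7.2638 V=7.2638[hold]  S*(1)=-
k=0: j=0 S=148.1700 intr=0.0000 cont=13.5555 V=13.5555[hold]  S*(0)=-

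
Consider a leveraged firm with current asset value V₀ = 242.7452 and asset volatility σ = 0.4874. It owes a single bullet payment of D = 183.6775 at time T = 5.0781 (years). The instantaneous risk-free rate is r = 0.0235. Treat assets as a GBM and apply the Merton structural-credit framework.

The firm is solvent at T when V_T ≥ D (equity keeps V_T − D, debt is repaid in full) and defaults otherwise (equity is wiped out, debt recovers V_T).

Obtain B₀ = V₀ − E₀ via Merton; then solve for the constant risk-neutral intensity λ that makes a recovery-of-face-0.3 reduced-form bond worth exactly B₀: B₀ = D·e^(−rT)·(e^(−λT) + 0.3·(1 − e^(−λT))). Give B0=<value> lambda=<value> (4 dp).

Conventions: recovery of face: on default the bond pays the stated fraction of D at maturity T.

Apply the equity-as-call identities (strike 183.6775, horizon 5.0781 years):
d₁ = [ln(V₀/D) + (r + σ²/2)T] / (σ√T)
   = [ln(242.7452/183.6775) + (0.0235 + 0.5·0.4874²)·5.0781] / (0.4874·√5.0781)
   = [0.278831 + 0.722509] / 1.098338 = 0.911686
d₂ = d₁ − σ√T = 0.911686 − 1.098338 = -0.186652
N(d₁) = 0.819033,  N(d₂) = 0.425967,  e^(−rT) = 0.887510
E₀ = V₀·N(d₁) − D·e^(−rT)·N(d₂)
   = 242.7452·0.819033 − 183.6775·0.887510·0.425967 = 129.377105
B₀ = V₀ − E₀ = 242.7452 − 129.377105 = 113.368095
e^(−λT) = (B₀·e^(rT)/D − 0.3)/(1 − 0.3) = (113.3681·1.126748/183.6775 − 0.3)/0.7 = 0.56491869
λ = −ln(0.56491869)/5.0781 = 0.112458

B0=113.3681 lambda=0.1125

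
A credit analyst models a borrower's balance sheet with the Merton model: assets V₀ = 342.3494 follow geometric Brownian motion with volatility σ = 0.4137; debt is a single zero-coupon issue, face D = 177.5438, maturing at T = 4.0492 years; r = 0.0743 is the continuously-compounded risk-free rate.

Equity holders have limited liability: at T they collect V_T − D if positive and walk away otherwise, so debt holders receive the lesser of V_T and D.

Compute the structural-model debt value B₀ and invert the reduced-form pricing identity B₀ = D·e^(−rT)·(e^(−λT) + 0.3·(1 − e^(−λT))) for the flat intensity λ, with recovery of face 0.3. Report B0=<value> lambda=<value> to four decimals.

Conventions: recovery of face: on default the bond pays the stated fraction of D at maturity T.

With assets at 342.3494 and a single debt payment of 177.5438 at 4.0492 years:
d₁ = [ln(V₀/D) + (r + σ²/2)T] / (σ√T)
   = [ln(342.3494/177.5438) + (0.0743 + 0.5·0.4137²)·4.0492] / (0.4137·√4.0492)
   = [0.656615 + 0.647361] / 0.832473 = 1.566388
d₂ = d₁ − σ√T = 1.566388 − 0.832473 = 0.733915
N(d₁) = 0.941371,  N(d₂) = 0.768500,  e^(−rT) = 0.740185
E₀ = V₀·N(d₁) − D·e^(−rT)·N(d₂)
   = 342.3494·0.941371 − 177.5438·0.740185·0.768500 = 221.285282
B₀ = V₀ − E₀ = 342.3494 − 221.285282 = 121.064118
e^(−λT) = (B₀·e^(rT)/D − 0.3)/(1 − 0.3) = (121.0641·1.351014/177.5438 − 0.3)/0.7 = 0.88747659
λ = −ln(0.88747659)/4.0492 = 0.029481

B0=121.0641 lambda=0.0295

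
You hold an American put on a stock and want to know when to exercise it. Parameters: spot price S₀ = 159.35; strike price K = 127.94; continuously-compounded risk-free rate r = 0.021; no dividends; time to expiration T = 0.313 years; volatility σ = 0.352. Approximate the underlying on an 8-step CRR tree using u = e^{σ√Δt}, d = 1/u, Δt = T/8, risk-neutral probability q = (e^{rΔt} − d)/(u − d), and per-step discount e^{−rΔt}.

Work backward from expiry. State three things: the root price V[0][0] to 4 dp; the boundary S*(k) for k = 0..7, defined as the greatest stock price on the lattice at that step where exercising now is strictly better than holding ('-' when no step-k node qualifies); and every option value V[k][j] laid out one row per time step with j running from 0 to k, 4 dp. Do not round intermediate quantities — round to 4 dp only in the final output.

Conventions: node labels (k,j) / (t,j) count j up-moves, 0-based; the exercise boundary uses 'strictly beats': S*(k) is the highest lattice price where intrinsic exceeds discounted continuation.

price = 1.8688
boundary = - - - - - - 104.9358 112.5024
tree:
1.8688
3.0287 0.6574
4.8166 1.1617 0.1305
7.4866 2.0291 0.2554 0.0000
11.3127 3.4928 0.4998 0.0000 0.0000
16.5000 5.9003 0.9779 0.0000 0.0000 0.0000
23.0042 9.7173 1.9134 0.0000 0.0000 0.0000 0.0000
30.0619 15.4376 3.7439 0.0000 0.0000 0.0000 0.0000 0.0000
36.6449 23.0042 7.3254 0.0000 0.0000 0.0000 0.0000 0.0000 0.0000

Δt=0.03913  u=1.07211  d=0.93274  q=0.48850  discount=0.99918
step 8 (expiry): payoffs max(K−S,0) = 36.6449 23.0042 7.3254 0.0000 0.0000 0.0000 0.0000 0.0000 0.0000
step 7: (k=7,j=0): S=97.8781, K−S=30.0619, hold=29.9568 ⇒ V=30.0619 exercise | (k=7,j=1): S=112.5024, K−S=15.4376, hold=15.3325 ⇒ V=15.4376 exercise | (k=7,j=2): S=129.3117, K−S=0.0000, hold=3.7439 ⇒ V=3.7439 continue | (k=7,j=3): S=148.6326, K−S=0.0000, hold=0.0000 ⇒ V=0.0000 continue | (k=7,j=4): S=170.8402, K−S=0.0000, hold=0.0000 ⇒ V=0.0000 continue | (k=7,j=5): S=196.3660, K−S=0.0000, hold=0.0000 ⇒ V=0.0000 continue | (k=7,j=6): S=225.7057, K−S=0.0000, hold=0.0000 ⇒ V=0.0000 continue | (k=7,j=7): S=259.4290, K−S=0.0000, hold=0.0000 ⇒ V=0.0000 continue  boundary S*=112.5024
step 6: (k=6,j=0): S=104.9358, K−S=23.0042, hold=22.8991 ⇒ V=23.0042 exercise | (k=6,j=1): S=120.6146, K−S=7.3254, hold=9.7173 ⇒ V=9.7173 continue | (k=6,j=2): S=138.6360, K−S=0.0000, hold=1.9134 ⇒ V=1.9134 continue | (k=6,j=3): S=159.3500, K−S=0.0000, hold=0.0000 ⇒ V=0.0000 continue | (k=6,j=4): S=183.1590, K−S=0.0000, hold=0.0000 ⇒ V=0.0000 continue | (k=6,j=5): S=210.5253, K−S=0.0000, hold=0.0000 ⇒ V=0.0000 continue | (k=6,j=6): S=241.9806, K−S=0.0000, hold=0.0000 ⇒ V=0.0000 continue  boundary S*=104.9358
step 5: (k=5,j=0): S=112.5024, K−S=15.4376, hold=16.5000 ⇒ V=16.5000 continue | (k=5,j=1): S=129.3117, K−S=0.0000, hold=5.9003 ⇒ V=5.9003 continue | (k=5,j=2): S=148.6326, K−S=0.0000, hold=0.9779 ⇒ V=0.9779 continue | (k=5,j=3): S=170.8402, K−S=0.0000, hold=0.0000 ⇒ V=0.0000 continue | (k=5,j=4): S=196.3660, K−S=0.0000, hold=0.0000 ⇒ V=0.0000 continue | (k=5,j=5): S=225.7057, K−S=0.0000, hold=0.0000 ⇒ V=0.0000 continue  boundary S*=-
step 4: (k=4,j=0): S=120.6146, K−S=7.3254, hold=11.3127 ⇒ V=11.3127 continue | (k=4,j=1): S=138.6360, K−S=0.0000, hold=3.4928 ⇒ V=3.4928 continue | (k=4,j=2): S=159.3500, K−S=0.0000, hold=0.4998 ⇒ V=0.4998 continue | (k=4,j=3): S=183.1590, K−S=0.0000, hold=0.0000 ⇒ V=0.0000 continue | (k=4,j=4): S=210.5253, K−S=0.0000, hold=0.0000 ⇒ V=0.0000 continue  boundary S*=-
step 3: (k=3,j=0): S=129.3117, K−S=0.0000, hold=7.4866 ⇒ V=7.4866 continue | (k=3,j=1): S=148.6326, K−S=0.0000, hold=2.0291 ⇒ V=2.0291 continue | (k=3,j=2): S=170.8402, K−S=0.0000, hold=0.2554 ⇒ V=0.2554 continue | (k=3,j=3): S=196.3660, K−S=0.0000, hold=0.0000 ⇒ V=0.0000 continue  boundary S*=-
step 2: (k=2,j=0): S=138.6360, K−S=0.0000, hold=4.8166 ⇒ V=4.8166 continue | (k=2,j=1): S=159.3500, K−S=0.0000, hold=1.1617 ⇒ V=1.1617 continue | (k=2,j=2): S=183.1590, K−S=0.0000, hold=0.1305 ⇒ V=0.1305 continue  boundary S*=-
step 1: (k=1,j=0): S=148.6326, K−S=0.0000, hold=3.0287 ⇒ V=3.0287 continue | (k=1,j=1): S=170.8402, K−S=0.0000, hold=0.6574 ⇒ V=0.6574 continue  boundary S*=-
step 0: (k=0,j=0): S=159.3500, K−S=0.0000, hold=1.8688 ⇒ V=1.8688 continue  boundary S*=-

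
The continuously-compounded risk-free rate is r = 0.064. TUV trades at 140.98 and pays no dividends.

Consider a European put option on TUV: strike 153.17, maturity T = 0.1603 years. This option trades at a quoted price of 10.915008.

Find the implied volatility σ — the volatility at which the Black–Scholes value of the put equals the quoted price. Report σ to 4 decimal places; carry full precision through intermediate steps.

At σ = 0.1308 the Black–Scholes value reproduces the quote:
σ√T = 0.1308·√0.1603 = 0.052369
d₁ = (ln(S/K) + (r+σ²/2)T) / (σ√T) = (ln(140.98/153.17) + (0.064+0.1308²/2)·0.1603) / 0.052369 = (-0.082930 + 0.011630) / 0.052369 = -1.361490
d₂ = d₁ − σ√T = -1.361490 − 0.052369 = -1.413859
e^{−rT} = 0.989793
N(−d₁) = 0.913321,  N(−d₂) = 0.921298
V = K·e^{−rT}·N(−d₂) − S·N(−d₁) = 139.674946 − 128.759938 = 10.915008 (equal to the quote); since ∂V/∂σ > 0 for all σ, the implied volatility is unique

sigma = 0.1308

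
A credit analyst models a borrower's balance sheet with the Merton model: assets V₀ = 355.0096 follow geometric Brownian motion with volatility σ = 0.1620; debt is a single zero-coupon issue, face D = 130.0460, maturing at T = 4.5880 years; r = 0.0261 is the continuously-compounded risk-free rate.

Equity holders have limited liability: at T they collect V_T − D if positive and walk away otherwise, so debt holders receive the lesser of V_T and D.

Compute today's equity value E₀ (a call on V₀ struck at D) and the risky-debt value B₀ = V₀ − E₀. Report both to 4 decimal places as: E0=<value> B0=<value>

Apply the equity-as-call identities (strike 130.0460, horizon 4.5880 years):
d₁ = [ln(V₀/D) + (r + σ²/2)T] / (σ√T)
   = [ln(355.0096/130.0460) + (0.0261 + 0.5·0.1620²)·4.5880] / (0.1620·√4.5880)
   = [1.004257 + 0.179951] / 0.346998 = 3.412722
d₂ = d₁ − σ√T = 3.412722 − 0.346998 = 3.065725
N(d₁) = 0.999678,  N(d₂) = 0.998914,  e^(−rT) = 0.887145
E₀ = V₀·N(d₁) − D·e^(−rT)·N(d₂)
   = 355.0096·0.999678 − 130.0460·0.887145·0.998914 = 239.651029
B₀ = V₀ − E₀ = 355.0096 − 239.651029 = 115.358571

E0=239.6510 B0=115.3586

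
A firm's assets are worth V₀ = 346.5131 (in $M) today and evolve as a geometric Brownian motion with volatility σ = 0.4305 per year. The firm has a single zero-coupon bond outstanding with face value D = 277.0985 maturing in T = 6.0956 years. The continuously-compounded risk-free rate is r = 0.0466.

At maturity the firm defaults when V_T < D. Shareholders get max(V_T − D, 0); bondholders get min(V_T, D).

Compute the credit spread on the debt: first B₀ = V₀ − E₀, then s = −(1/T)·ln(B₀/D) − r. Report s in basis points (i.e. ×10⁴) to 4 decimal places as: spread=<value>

Work the structural quantities from V₀ = 346.5131 against face 277.0985:
d₁ = [ln(V₀/D) + (r + σ²/2)T] / (σ√T)
   = [ln(346.5131/277.0985) + (0.0466 + 0.5·0.4305²)·6.0956] / (0.4305·√6.0956)
   = [0.223548 + 0.848904] / 1.062873 = 1.009012
d₂ = d₁ − σ√T = 1.009012 − 1.062873 = -0.053861
N(d₁) = 0.843516,  N(d₂) = 0.478523,  e^(−rT) = 0.752725
E₀ = V₀·N(d₁) − D·e^(−rT)·N(d₂)
   = 346.5131·0.843516 − 277.0985·0.752725·0.478523 = 192.479333
B₀ = V₀ − E₀ = 346.5131 − 192.479333 = 154.033767
spread = −(1/T)·ln(B₀/D) − r = −(1/6.0956)·ln(154.033767/277.0985) − 0.0466 = 0.04973198
in basis points: 0.04973198 × 10⁴ = 497.3198 bp

spread=497.3198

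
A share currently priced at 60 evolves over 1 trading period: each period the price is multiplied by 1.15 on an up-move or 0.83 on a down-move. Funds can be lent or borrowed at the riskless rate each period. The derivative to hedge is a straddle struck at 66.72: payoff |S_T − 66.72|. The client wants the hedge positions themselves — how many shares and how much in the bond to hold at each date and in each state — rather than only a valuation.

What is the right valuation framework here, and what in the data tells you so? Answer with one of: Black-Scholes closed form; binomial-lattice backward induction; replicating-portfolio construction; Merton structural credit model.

framework: replicating-portfolio construction

Key observation: the mandate to exhibit the hedge at every date and state singles out the replicating-portfolio construction on the 1-period tree with factors 1.15 and 0.83 from 60.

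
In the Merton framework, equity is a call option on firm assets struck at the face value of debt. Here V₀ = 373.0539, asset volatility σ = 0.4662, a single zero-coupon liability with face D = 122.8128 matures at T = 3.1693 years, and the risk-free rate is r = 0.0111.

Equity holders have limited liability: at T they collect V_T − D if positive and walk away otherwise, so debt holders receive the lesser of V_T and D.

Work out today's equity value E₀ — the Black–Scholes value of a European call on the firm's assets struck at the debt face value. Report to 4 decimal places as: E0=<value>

E0=260.7663

Equity is a call on the firm's assets struck at D = 122.8128:
d₁ = [ln(V₀/D) + (r + σ²/2)T] / (σ√T)
   = [ln(373.0539/122.8128) + (0.0111 + 0.5·0.4662²)·3.1693] / (0.4662·√3.1693)
   = [1.111062 + 0.379591] / 0.829954 = 1.796067
d₂ = d₁ − σ√T = 1.796067 − 0.829954 = 0.966113
N(d₁) = 0.963758,  N(d₂) = 0.833006,  e^(−rT) = 0.965432
E₀ = V₀·N(d₁) − D·e^(−rT)·N(d₂)
   = 373.0539·0.963758 − 122.8128·0.965432·0.833006 = 260.766282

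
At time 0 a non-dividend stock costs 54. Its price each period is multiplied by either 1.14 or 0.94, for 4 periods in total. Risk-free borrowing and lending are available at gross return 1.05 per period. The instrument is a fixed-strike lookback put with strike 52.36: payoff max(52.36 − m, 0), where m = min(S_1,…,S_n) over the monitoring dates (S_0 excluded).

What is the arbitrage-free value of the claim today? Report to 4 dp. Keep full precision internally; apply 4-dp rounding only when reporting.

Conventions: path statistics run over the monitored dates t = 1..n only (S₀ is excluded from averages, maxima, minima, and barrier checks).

Risk-neutral up-probability p* = (R−d)/(u−d) = (1.05−0.94)/(1.14−0.94) = 0.5500; the claim prices as the p*-weighted sum of path payoffs discounted by R^4.
Enumerate all 2^4 = 16 price paths (U = up ×1.14, D = down ×0.94); each path with k up-moves has probability p*^k·(1−p*)^(4−k).
DDDD: m=42.1604, payoff=10.1996, prob=0.041006
UDDD: m=51.1308, payoff=1.2292, prob=0.050119
DUDD: m=50.7600, payoff=1.6000, prob=0.050119
UUDD: m=61.5600, payoff=0.0000, prob=0.061256
DDUD: m=47.7144, payoff=4.6456, prob=0.050119
UDUD: m=57.8664, payoff=0.0000, prob=0.061256
DUUD: m=50.7600, payoff=1.6000, prob=0.061256
UUUD: m=61.5600, payoff=0.0000, prob=0.074869
DDDU: m=44.8515, payoff=7.5085, prob=0.050119
UDDU: m=54.3944, payoff=0.0000, prob=0.061256
DUDU: m=50.7600, payoff=1.6000, prob=0.061256
UUDU: m=61.5600, payoff=0.0000, prob=0.074869
DDUU: m=47.7144, payoff=4.6456, prob=0.061256
UDUU: m=57.8664, payoff=0.0000, prob=0.074869
DUUU: m=50.7600, payoff=1.6000, prob=0.074869
UUUU: m=61.5600, payoff=0.0000, prob=0.091506
Price = Σ prob·payoff / R^4 = 1.769573 / 1.215506 = 1.4558

price = 1.4558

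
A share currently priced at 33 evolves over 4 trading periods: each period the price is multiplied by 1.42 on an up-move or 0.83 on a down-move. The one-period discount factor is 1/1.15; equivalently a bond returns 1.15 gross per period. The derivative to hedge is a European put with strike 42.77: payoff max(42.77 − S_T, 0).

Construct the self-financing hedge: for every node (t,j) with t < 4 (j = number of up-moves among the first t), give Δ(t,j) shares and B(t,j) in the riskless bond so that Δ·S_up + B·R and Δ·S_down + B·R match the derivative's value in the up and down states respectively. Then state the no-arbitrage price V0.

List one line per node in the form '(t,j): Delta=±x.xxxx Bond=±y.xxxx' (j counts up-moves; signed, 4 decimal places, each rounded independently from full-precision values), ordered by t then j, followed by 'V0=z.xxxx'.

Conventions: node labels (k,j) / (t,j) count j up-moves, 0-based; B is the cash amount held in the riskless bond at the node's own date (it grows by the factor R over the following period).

The replicating-portfolio and risk-neutral prices coincide; use p* = (1.15−0.83)/(1.42−0.83) = 0.5424 for the latter.
Expiry values: V(4,0)=27.1088, V(4,1)=15.9761, V(4,2)=0.0000, V(4,3)=0.0000, V(4,4)=0.0000
  t=3,j=0: stock 18.8690 → up 26.7939 (V=15.9761), down 15.6612 (V=27.1088). Price 18.3223; hedge Δ=-1.0000, bond B=37.1913.
  t=3,j=1: stock 32.2819 → up 45.8402 (V=0.0000), down 26.7939 (V=15.9761). Price 6.3575; hedge Δ=-0.8388, bond B=33.4355.
  t=3,j=2: stock 55.2292 → up 78.4255 (V=0.0000), down 45.8402 (V=0.0000). Price 0.0000; hedge Δ=0.0000, bond B=0.0000.
  t=3,j=3: stock 94.4885 → up 134.1737 (V=0.0000), down 78.4255 (V=0.0000). Price 0.0000; hedge Δ=0.0000, bond B=0.0000.
  t=2,j=0: stock 22.7337 → up 32.2819 (V=6.3575), down 18.8690 (V=18.3223). Price 10.2895; hedge Δ=-0.8920, bond B=30.5689.
  t=2,j=1: stock 38.8938 → up 55.2292 (V=0.0000), down 32.2819 (V=6.3575). Price 2.5299; hedge Δ=-0.2770, bond B=13.3052.
  t=2,j=2: stock 66.5412 → up 94.4885 (V=0.0000), down 55.2292 (V=0.0000). Price 0.0000; hedge Δ=0.0000, bond B=0.0000.
  t=1,j=0: stock 27.3900 → up 38.8938 (V=2.5299), down 22.7337 (V=10.2895). Price 5.2877; hedge Δ=-0.4802, bond B=18.4396.
  t=1,j=1: stock 46.8600 → up 66.5412 (V=0.0000), down 38.8938 (V=2.5299). Price 1.0067; hedge Δ=-0.0915, bond B=5.2946.
  t=0,j=0: stock 33.0000 → up 46.8600 (V=1.0067), down 27.3900 (V=5.2877). Price 2.5790; hedge Δ=-0.2199, bond B=9.8349.
As a check, the time-0 holding Δ(0,0)·S0 + B(0,0) comes to 2.5790 — exactly V0.

(0,0): Delta=-0.2199 Bond=9.8349
(1,0): Delta=-0.4802 Bond=18.4396
(1,1): Delta=-0.0915 Bond=5.2946
(2,0): Delta=-0.8920 Bond=30.5689
(2,1): Delta=-0.2770 Bond=13.3052
(2,2): Delta=0.0000 Bond=0.0000
(3,0): Delta=-1.0000 Bond=37.1913
(3,1): Delta=-0.8388 Bond=33.4355
(3,2): Delta=0.0000 Bond=0.0000
(3,3): Delta=0.0000 Bond=0.0000
V0=2.5790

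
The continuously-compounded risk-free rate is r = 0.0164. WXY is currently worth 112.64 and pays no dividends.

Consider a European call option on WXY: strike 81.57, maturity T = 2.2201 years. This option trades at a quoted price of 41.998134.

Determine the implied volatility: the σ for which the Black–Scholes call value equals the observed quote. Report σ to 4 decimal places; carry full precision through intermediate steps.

At σ = 0.3731 the Black–Scholes value reproduces the quote:
σ√T = 0.3731·√2.2201 = 0.555919
d₁ = (ln(S/K) + (r+σ²/2)T) / (σ√T) = (ln(112.64/81.57) + (0.0164+0.3731²/2)·2.2201) / 0.555919 = (0.322735 + 0.190933) / 0.555919 = 0.923998
d₂ = d₁ − σ√T = 0.923998 − 0.555919 = 0.368079
e^{−rT} = 0.964245
N(d₁) = 0.822256,  N(d₂) = 0.643593
V = S·N(d₁) − K·e^{−rT}·N(d₂) = 92.618947 − 50.620813 = 41.998134 (matching the quote); vega is positive throughout, so no other σ reproduces this price

sigma = 0.3731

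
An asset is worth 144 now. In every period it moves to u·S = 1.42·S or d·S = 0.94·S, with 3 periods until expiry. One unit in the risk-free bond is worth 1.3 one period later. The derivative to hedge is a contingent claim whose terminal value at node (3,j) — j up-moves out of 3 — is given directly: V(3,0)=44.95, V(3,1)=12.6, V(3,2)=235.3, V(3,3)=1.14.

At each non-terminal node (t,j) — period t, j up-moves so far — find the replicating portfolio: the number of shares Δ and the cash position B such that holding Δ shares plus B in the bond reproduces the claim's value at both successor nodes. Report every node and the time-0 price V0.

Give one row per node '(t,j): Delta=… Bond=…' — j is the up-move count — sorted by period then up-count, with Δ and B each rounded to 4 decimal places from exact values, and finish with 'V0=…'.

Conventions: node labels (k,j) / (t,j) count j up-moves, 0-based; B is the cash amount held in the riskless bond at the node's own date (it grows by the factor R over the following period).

Risk-neutral probability p* = (R−d)/(u−d) = (1.3−0.94)/(1.42−0.94) = 0.7500.
Expiry values: V(3,0)=44.9500, V(3,1)=12.6000, V(3,2)=235.3000, V(3,3)=1.1400
(2,0): S=127.2384. Δ = (V_up−V_dn)/(S_up−S_dn) = (12.6000−44.9500)/(180.6785−119.6041) = -0.5297. V = [p*·12.6000 + (1−p*)·44.9500]/1.3 = 15.9135. B = V − Δ·S = 83.3093.
(2,1): S=192.2112. Δ = (V_up−V_dn)/(S_up−S_dn) = (235.3000−12.6000)/(272.9399−180.6785) = 2.4138. V = [p*·235.3000 + (1−p*)·12.6000]/1.3 = 138.1731. B = V − Δ·S = -325.7853.
(2,2): S=290.3616. Δ = (V_up−V_dn)/(S_up−S_dn) = (1.1400−235.3000)/(412.3135−272.9399) = -1.6801. V = [p*·1.1400 + (1−p*)·235.3000]/1.3 = 45.9077. B = V − Δ·S = 533.7410.
(1,0): S=135.3600. Δ = (V_up−V_dn)/(S_up−S_dn) = (138.1731−15.9135)/(192.2112−127.2384) = 1.8817. V = [p*·138.1731 + (1−p*)·15.9135]/1.3 = 82.7755. B = V − Δ·S = -171.9320.
(1,1): S=204.4800. Δ = (V_up−V_dn)/(S_up−S_dn) = (45.9077−138.1731)/(290.3616−192.2112) = -0.9400. V = [p*·45.9077 + (1−p*)·138.1731]/1.3 = 53.0570. B = V − Δ·S = 245.2765.
(0,0): S=144.0000. Δ = (V_up−V_dn)/(S_up−S_dn) = (53.0570−82.7755)/(204.4800−135.3600) = -0.4300. V = [p*·53.0570 + (1−p*)·82.7755]/1.3 = 46.5281. B = V − Δ·S = 108.4418.
Check: Δ(0,0)·S0 + B(0,0) = 46.5281 = V0.

(0,0): Delta=-0.4300 Bond=108.4418
(1,0): Delta=1.8817 Bond=-171.9320
(1,1): Delta=-0.9400 Bond=245.2765
(2,0): Delta=-0.5297 Bond=83.3093
(2,1): Delta=2.4138 Bond=-325.7853
(2,2): Delta=-1.6801 Bond=533.7410
V0=46.5281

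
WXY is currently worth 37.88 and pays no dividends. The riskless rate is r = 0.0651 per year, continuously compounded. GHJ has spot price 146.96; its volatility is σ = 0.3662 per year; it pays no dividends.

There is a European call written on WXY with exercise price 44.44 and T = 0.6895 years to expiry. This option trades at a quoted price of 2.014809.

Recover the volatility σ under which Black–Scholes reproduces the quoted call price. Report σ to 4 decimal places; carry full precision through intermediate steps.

At σ = 0.2935 the Black–Scholes value reproduces the quote:
σ√T = 0.2935·√0.6895 = 0.243711
d₁ = (ln(S/K) + (r+σ²/2)T) / (σ√T) = (ln(37.88/44.44) + (0.0651+0.2935²/2)·0.6895) / 0.243711 = (-0.159717 + 0.074584) / 0.243711 = -0.349318
d₂ = d₁ − σ√T = -0.349318 − 0.243711 = -0.593029
e^{−rT} = 0.956106
N(d₁) = 0.363425,  N(d₂) = 0.276581
V = S·N(d₁) − K·e^{−rT}·N(d₂) = 13.766547 − 11.751739 = 2.014809 (equal to the quote); since ∂V/∂σ > 0 for all σ, the implied volatility is unique

sigma = 0.2935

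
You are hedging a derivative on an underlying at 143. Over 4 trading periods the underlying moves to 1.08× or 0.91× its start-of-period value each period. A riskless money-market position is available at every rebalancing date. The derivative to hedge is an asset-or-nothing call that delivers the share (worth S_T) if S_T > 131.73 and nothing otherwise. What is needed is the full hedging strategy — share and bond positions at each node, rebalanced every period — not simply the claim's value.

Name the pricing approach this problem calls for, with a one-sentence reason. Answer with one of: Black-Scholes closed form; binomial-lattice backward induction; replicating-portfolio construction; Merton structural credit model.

Key observation: since the answer must list Δ and B at each node of the 1.08/0.91 lattice on 143, the replicating-portfolio method — solving the two-state system at every node — is the one that applies.

framework: replicating-portfolio construction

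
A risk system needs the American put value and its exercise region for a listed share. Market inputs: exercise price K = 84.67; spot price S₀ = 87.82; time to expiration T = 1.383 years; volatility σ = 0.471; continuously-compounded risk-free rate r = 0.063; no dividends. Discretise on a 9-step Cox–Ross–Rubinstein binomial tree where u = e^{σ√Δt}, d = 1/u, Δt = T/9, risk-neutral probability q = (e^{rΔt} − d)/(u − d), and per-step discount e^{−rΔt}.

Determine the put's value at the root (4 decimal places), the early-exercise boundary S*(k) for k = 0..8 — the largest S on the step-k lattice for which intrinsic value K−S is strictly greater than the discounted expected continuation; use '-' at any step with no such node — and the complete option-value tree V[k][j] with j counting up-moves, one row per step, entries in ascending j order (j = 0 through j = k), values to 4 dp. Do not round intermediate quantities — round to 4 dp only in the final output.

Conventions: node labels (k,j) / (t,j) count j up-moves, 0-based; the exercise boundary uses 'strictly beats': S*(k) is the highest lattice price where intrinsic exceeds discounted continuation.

Δt=0.15367, u=1.20278, d=0.83141, q=0.48017, disc=e^(-rΔt)=0.99037
k=9 terminal: V=max(K-S,0) → 68.0004 60.5545 49.7828 34.1995 11.6557 0.0000 0.0000 0.0000 0.0000 0.0000
k=8: j=0 S=20.0498 intr=64.6202 cont=63.8044 V=64.6202[EX]; j=1 S=29.0056 intr=55.6644 cont=54.8487 V=55.6644[EX]; j=2 S=41.9616 intr=42.7084 cont=41.8927 V=42.7084[EX]; j=3 S=60.7048 intr=23.9652 cont=23.1495 V=23.9652[EX]; j=4 S=87.8200 intr=0.0000 cont=6.0006 V=6.0006[hold]; j=5 S=127.0469 intr=0.0000 cont=0.0000 V=0.0000[hold]; j=6 S=183.7955 intr=0.0000 cont=0.0000 V=0.0000[hold]; j=7 S=265.8922 intr=0.0000 cont=0.0000 V=0.0000[hold]; j=8 S=384.6593 intr=0.0000 cont=0.0000 V=0.0000[hold]  S*(8)=60.7048
k=7: j=0 S=24.1155 intr=60.5545 cont=59.7388 V=60.5545[EX]; j=1 S=34.8872 intr=49.7828 cont=48.9670 V=49.7828[EX]; j=2 S=50.4705 intr=34.1995 cont=33.3838 V=34.1995[EX]; j=3 S=73.0143 intr=11.6557 cont=15.1914 V=15.1914[hold]; j=4 S=105.6279 intr=0.0000 cont=3.0893 V=3.0893[hold]; j=5 S=152.8092 intr=0.0000 cont=0.0000 V=0.0000[hold]; j=6 S=221.0651 intr=0.0000 cont=0.0000 V=0.0000[hold]; j=7 S=319.8092 intr=0.0000 cont=0.0000 V=0.0000[hold]  S*(7)=50.4705
k=6: j=0 S=29.0056 intr=55.6644 cont=54.8487 V=55.6644[EX]; j=1 S=41.9616 intr=42.7084 cont=41.8927 V=42.7084[EX]; j=2 S=60.7048 intr=23.9652 cont=24.8309 V=24.8309[hold]; j=3 S=87.8200 intr=0.0000 cont=9.2900 V=9.2900[hold]; j=4 S=127.0469 intr=0.0000 cont=1.5904 V=1.5904[hold]; j=5 S=183.7955 intr=0.0000 cont=0.0000 V=0.0000[hold]; j=6 S=265.8922 intr=0.0000 cont=0.0000 V=0.0000[hold]  S*(6)=41.9616
k=5: j=0 S=34.8872 intr=49.7828 cont=48.9670 V=49.7828[EX]; j=1 S=50.4705 intr=34.1995 cont=33.7955 V=34.1995[EX]; j=2 S=73.0143 intr=11.6557 cont=17.2013 V=17.2013[hold]; j=3 S=105.6279 intr=0.0000 cont=5.5390 V=5.5390[hold]; j=4 S=152.8092 intr=0.0000 cont=0.8188 V=0.8188[hold]; j=5 S=221.0651 intr=0.0000 cont=0.0000 V=0.0000[hold]  S*(5)=50.4705
k=4: j=0 S=41.9616 intr=42.7084 cont=41.8927 V=42.7084[EX]; j=1 S=60.7048 intr=23.9652 cont=25.7867 V=25.7867[hold]; j=2 S=87.8200 intr=0.0000 cont=11.4897 V=11.4897[hold]; j=3 S=127.0469 intr=0.0000 cont=3.2410 V=3.2410[hold]; j=4 S=183.7955 intr=0.0000 cont=0.4215 V=0.4215[hold]  S*(4)=41.9616
k=3: j=0 S=50.4705 intr=34.1995 cont=34.2500 V=34.2500[hold]; j=1 S=73.0143 intr=11.6557 cont=18.7395 V=18.7395[hold]; j=2 S=105.6279 intr=0.0000 cont=7.4564 V=7.4564[hold]; j=3 S=152.8092 intr=0.0000 cont=1.8690 V=1.8690[hold]  S*(3)=-
k=2: j=0 S=60.7048 intr=23.9652 cont=26.5441 V=26.5441[hold]; j=1 S=87.8200 intr=0.0000 cont=13.1934 V=13.1934[hold]; j=2 S=127.0469 intr=0.0000 cont=4.7275 V=4.7275[hold]  S*(2)=-
k=1: j=0 S=73.0143 intr=11.6557 cont=19.9395 V=19.9395[hold]; j=1 S=105.6279 intr=0.0000 cont=9.0404 V=9.0404[hold]  S*(1)=-
k=0: j=0 S=87.8200 intr=0.0000 cont=14.5644 V=14.5644[hold]  S*(0)=-

price = 14.5644
boundary = - - - - 41.9616 50.4705 41.9616 50.4705 60.7048
tree:
14.5644
19.9395 9.0404
26.5441 13.1934 4.7275
34.2500 18.7395 7.4564 1.8690
42.7084 25.7867 11.4897 3.2410 0.4215
49.7828 34.1995 17.2013 5.5390 0.8188 0.0000
55.6644 42.7084 24.8309 9.2900 1.5904 0.0000 0.0000
60.5545 49.7828 34.1995 15.1914 3.0893 0.0000 0.0000 0.0000
64.6202 55.6644 42.7084 23.9652 6.0006 0.0000 0.0000 0.0000 0.0000
68.0004 60.5545 49.7828 34.1995 11.6557 0.0000 0.0000 0.0000 0.0000 0.0000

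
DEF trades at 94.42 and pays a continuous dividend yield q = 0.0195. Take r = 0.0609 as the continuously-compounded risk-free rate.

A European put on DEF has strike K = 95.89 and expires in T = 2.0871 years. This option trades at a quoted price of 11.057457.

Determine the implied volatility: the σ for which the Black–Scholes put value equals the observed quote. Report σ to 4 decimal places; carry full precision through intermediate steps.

At σ = 0.2783 the Black–Scholes value reproduces the quote:
σ√T = 0.2783·√2.0871 = 0.402054
d₁ = (ln(S/K) + (r−q+σ²/2)T) / (σ√T) = (ln(94.42/95.89) + (0.0609−0.0195+0.2783²/2)·2.0871) / 0.402054 = (-0.015449 + 0.167230) / 0.402054 = 0.377514
d₂ = d₁ − σ√T = 0.377514 − 0.402054 = -0.024541
e^{−rT} = 0.880642
e^{−qT} = 0.960119
N(−d₁) = 0.352896,  N(−d₂) = 0.509789
V = K·e^{−rT}·N(−d₂) − S·e^{−qT}·N(−d₁) = 43.049028 − 31.991571 = 11.057457 (matching the quote); vega is positive throughout, so no other σ reproduces this price

sigma = 0.2783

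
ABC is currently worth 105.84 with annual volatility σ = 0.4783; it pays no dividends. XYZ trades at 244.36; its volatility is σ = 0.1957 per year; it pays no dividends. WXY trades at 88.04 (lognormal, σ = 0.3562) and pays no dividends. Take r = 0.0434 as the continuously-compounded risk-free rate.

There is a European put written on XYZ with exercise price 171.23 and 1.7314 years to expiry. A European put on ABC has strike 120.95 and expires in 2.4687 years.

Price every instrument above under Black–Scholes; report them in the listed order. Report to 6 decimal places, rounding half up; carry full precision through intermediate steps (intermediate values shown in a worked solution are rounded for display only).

price(XYZ put K=171.23) = 0.984756
price(ABC put K=120.95) = 32.842804

[XYZ put K=171.23]
σ√T = 0.1957·√1.7314 = 0.257507
d₁ = (ln(S/K) + (r+σ²/2)T) / (σ√T) = (ln(244.36/171.23) + (0.0434+0.1957²/2)·1.7314) / 0.257507 = (0.355635 + 0.108298) / 0.257507 = 1.801629
d₂ = d₁ − σ√T = 1.801629 − 0.257507 = 1.544122
e^{−rT} = 0.927611
N(−d₁) = 0.035802,  N(−d₂) = 0.061279
price = K·e^{−rT}·N(−d₂) − S·N(−d₁) = 9.733306 − 8.748550 = 0.984756
[ABC put K=120.95]
σ√T = 0.4783·√2.4687 = 0.751510
d₁ = (ln(S/K) + (r+σ²/2)T) / (σ√T) = (ln(105.84/120.95) + (0.0434+0.4783²/2)·2.4687) / 0.751510 = (-0.133449 + 0.389525) / 0.751510 = 0.340749
d₂ = d₁ − σ√T = 0.340749 − 0.751510 = -0.410761
e^{−rT} = 0.898398
N(−d₁) = 0.366646,  N(−d₂) = 0.659376
price = K·e^{−rT}·N(−d₂) − S·N(−d₁) = 71.648642 − 38.805838 = 32.842804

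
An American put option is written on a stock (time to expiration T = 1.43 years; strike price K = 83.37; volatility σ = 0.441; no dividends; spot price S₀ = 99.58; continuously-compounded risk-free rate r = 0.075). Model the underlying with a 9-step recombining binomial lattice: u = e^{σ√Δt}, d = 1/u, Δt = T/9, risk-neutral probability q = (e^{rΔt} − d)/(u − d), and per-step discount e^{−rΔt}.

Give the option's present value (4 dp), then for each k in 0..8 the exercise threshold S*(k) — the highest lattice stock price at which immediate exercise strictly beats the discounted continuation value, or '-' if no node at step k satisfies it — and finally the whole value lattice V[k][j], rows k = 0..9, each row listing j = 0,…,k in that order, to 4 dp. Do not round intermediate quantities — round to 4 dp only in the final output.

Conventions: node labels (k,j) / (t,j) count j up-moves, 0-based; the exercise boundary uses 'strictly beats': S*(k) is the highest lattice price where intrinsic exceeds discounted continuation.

price = 8.6328
boundary = - - - - 49.2947 41.3482 49.2947 58.7683 70.0626
tree:
8.6328
12.7485 4.5620
18.3040 7.2800 1.8456
25.4402 11.3270 3.2474 0.4322
34.0753 17.0781 5.6205 0.8578 0.0000
42.0218 24.7454 9.5184 1.7024 0.0000 0.0000
48.6872 34.0753 15.6433 3.3786 0.0000 0.0000 0.0000
54.2782 42.0218 24.6017 6.7052 0.0000 0.0000 0.0000 0.0000
58.9679 48.6872 34.0753 13.3074 0.0000 0.0000 0.0000 0.0000 0.0000
62.9016 54.2782 42.0218 24.6017 0.0000 0.0000 0.0000 0.0000 0.0000 0.0000

Δt=0.15889, u=1.19218, d=0.83880, q=0.49009, disc=e^(-rΔt)=0.98815
k=9 terminal: V=max(K-S,0) → 62.9016 54.2782 42.0218 24.6017 0.0000 0.0000 0.0000 0.0000 0.0000 0.0000
k=8: j=0 S=24.4021 intr=58.9679 cont=57.9803 V=58.9679[EX]; j=1 S=34.6828 intr=48.6872 cont=47.6996 V=48.6872[EX]; j=2 S=49.2947 intr=34.0753 cont=33.0878 V=34.0753[EX]; j=3 S=70.0626 intr=13.3074 cont=12.3961 V=13.3074[EX]; j=4 S=99.5800 intr=0.0000 cont=0.0000 V=0.0000[hold]; j=5 S=141.5332 intr=0.0000 cont=0.0000 V=0.0000[hold]; j=6 S=201.1613 intr=0.0000 cont=0.0000 V=0.0000[hold]; j=7 S=285.9108 intr=0.0000 cont=0.0000 V=0.0000[hold]; j=8 S=406.3654 intr=0.0000 cont=0.0000 V=0.0000[hold]  S*(8)=70.0626
k=7: j=0 S=29.0918 intr=54.2782 cont=53.2906 V=54.2782[EX]; j=1 S=41.3482 intr=42.0218 cont=41.0342 V=42.0218[EX]; j=2 S=58.7683 intr=24.6017 cont=23.6141 V=24.6017[EX]; j=3 S=83.5274 intr=0.0000 cont=6.7052 V=6.7052[hold]; j=4 S=118.7176 intr=0.0000 cont=0.0000 V=0.0000[hold]; j=5 S=168.7335 intr=0.0000 cont=0.0000 V=0.0000[hold]; j=6 S=239.8212 intr=0.0000 cont=0.0000 V=0.0000[hold]; j=7 S=340.8581 intr=0.0000 cont=0.0000 V=0.0000[hold]  S*(7)=58.7683
k=6: j=0 S=34.6828 intr=48.6872 cont=47.6996 V=48.6872[EX]; j=1 S=49.2947 intr=34.0753 cont=33.0878 V=34.0753[EX]; j=2 S=70.0626 intr=13.3074 cont=15.6433 V=15.6433[hold]; j=3 S=99.5800 intr=0.0000 cont=3.3786 V=3.3786[hold]; j=4 S=141.5332 intr=0.0000 cont=0.0000 V=0.0000[hold]; j=5 S=201.1613 intr=0.0000 cont=0.0000 V=0.0000[hold]; j=6 S=285.9108 intr=0.0000 cont=0.0000 V=0.0000[hold]  S*(6)=49.2947
k=5: j=0 S=41.3482 intr=42.0218 cont=41.0342 V=42.0218[EX]; j=1 S=58.7683 intr=24.6017 cont=24.7454 V=24.7454[hold]; j=2 S=83.5274 intr=0.0000 cont=9.5184 V=9.5184[hold]; j=3 S=118.7176 intr=0.0000 cont=1.7024 V=1.7024[hold]; j=4 S=168.7335 intr=0.0000 cont=0.0000 V=0.0000[hold]; j=5 S=239.8212 intr=0.0000 cont=0.0000 V=0.0000[hold]  S*(5)=41.3482
k=4: j=0 S=49.2947 intr=34.0753 cont=33.1573 V=34.0753[EX]; j=1 S=70.0626 intr=13.3074 cont=17.0781 V=17.0781[hold]; j=2 S=99.5800 intr=0.0000 cont=5.6205 V=5.6205[hold]; j=3 S=141.5332 intr=0.0000 cont=0.8578 V=0.8578[hold]; j=4 S=201.1613 intr=0.0000 cont=0.0000 V=0.0000[hold]  S*(4)=49.2947
k=3: j=0 S=58.7683 intr=24.6017 cont=25.4402 V=25.4402[hold]; j=1 S=83.5274 intr=0.0000 cont=11.3270 V=11.3270[hold]; j=2 S=118.7176 intr=0.0000 cont=3.2474 V=3.2474[hold]; j=3 S=168.7335 intr=0.0000 cont=0.4322 V=0.4322[hold]  S*(3)=-
k=2: j=0 S=70.0626 intr=13.3074 cont=18.3040 V=18.3040[hold]; j=1 S=99.5800 intr=0.0000 cont=7.2800 V=7.2800[hold]; j=2 S=141.5332 intr=0.0000 cont=1.8456 V=1.8456[hold]  S*(2)=-
k=1: j=0 S=83.5274 intr=0.0000 cont=12.7485 V=12.7485[hold]; j=1 S=118.7176 intr=0.0000 cont=4.5620 V=4.5620[hold]  S*(1)=-
k=0: j=0 S=99.5800 intr=0.0000 cont=8.6328 V=8.6328[hold]  S*(0)=-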